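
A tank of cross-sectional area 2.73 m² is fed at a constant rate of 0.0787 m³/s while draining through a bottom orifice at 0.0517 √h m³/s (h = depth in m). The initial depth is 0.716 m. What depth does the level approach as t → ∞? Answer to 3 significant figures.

2.32 m

Level balance: A dh/dt = 0.0787 − 0.0517 √h. Setting dh/dt = 0:
Q_in = 0.0517 √h_ss ⇒ √h_ss = 0.0787/0.0517 = 1.5222.
h_ss = 1.5222² = 2.3172 m. (Since h₀ = 0.716 m < h_ss, the level will rise toward this value.)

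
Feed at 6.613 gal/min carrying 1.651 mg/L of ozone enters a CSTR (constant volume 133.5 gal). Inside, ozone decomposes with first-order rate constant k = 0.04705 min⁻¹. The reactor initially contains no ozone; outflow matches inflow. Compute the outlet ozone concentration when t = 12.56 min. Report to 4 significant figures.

Species balance: V dC/dt = Q C_in − Q C − k V C.
This is linear with rate a = Q/V + k = 0.0965856 min⁻¹.
C_ss = Q C_in/(Q + kV) = 0.846744 mg/L; C(t) = C_ss + (C₀ − C_ss) e^(−a t).
C(12.56) = 0.846744 + (-0.846744)·e^(−0.0965856·12.56) = 0.846744 + (-0.846744)·0.297270 = 0.595032 mg/L.

0.5950 mg/L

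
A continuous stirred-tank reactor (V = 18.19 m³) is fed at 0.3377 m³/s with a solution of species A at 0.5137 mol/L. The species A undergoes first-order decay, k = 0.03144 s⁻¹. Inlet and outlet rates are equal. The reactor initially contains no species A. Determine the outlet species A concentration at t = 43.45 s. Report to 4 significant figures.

Accumulation = in − out − consumed: V dC/dt = Q C_in − Q C − k V C.
dC/dt = (Q/V) C_in − (Q/V + k) C; effective rate a = Q/V + k = 0.0185651 + 0.03144 = 0.0500051 s⁻¹.
C_ss = Q C_in/(Q + kV) = 0.190719 mol/L; C(t) = C_ss + (C₀ − C_ss) e^(−a t).
C(43.45) = 0.190719 + (-0.190719)·e^(−0.0500051·43.45) = 0.190719 + (-0.190719)·0.113867 = 0.169002 mol/L.

0.1690 mol/L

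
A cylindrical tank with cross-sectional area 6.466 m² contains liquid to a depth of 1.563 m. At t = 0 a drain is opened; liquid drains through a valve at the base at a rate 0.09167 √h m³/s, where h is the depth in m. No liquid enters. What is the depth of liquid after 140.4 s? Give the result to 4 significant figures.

A dh/dt = −Q_out = −0.09167 √h.
∫ h^(−1/2) dh = −(0.09167/A) ∫ dt, giving 2√h = 2√h₀ − (0.09167/A) t.
√h = √1.563 − 0.09167·140.4/(2·6.466) = 1.25020 − 0.995242 = 0.254958.
h = 0.254958² = 0.0650036 m.

0.06500 m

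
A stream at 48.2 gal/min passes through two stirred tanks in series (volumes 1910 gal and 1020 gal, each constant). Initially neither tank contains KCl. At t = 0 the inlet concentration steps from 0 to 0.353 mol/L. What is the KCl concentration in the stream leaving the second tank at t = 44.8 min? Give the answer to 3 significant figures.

0.157 mol/L

Time constants: τᵢ = Vᵢ/Q for each well-mixed tank.
τ₁ = 1910/48.2 = 39.627 min; τ₂ = 1020/48.2 = 21.162 min.
Solving the cascade with C₁(0)=C₂(0)=0 gives C₂(t) = C_in[1 − (τ₁ e^(−t/τ₁) − τ₂ e^(−t/τ₂))/(τ₁ − τ₂)].
At t = 44.8: e^(−t/τ₁) = 0.32285, e^(−t/τ₂) = 0.12039.
C₂ = 0.353·[1 − (39.627·0.32285 − 21.162·0.12039)/(18.465)] = 0.353·0.44511 = 0.15712 mol/L.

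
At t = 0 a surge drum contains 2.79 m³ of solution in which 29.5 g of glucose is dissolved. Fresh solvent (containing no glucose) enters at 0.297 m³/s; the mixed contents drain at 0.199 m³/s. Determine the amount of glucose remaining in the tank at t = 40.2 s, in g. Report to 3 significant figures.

4.94 g

Let m(t) be the amount of glucose. Volume: V(t) = V₀ + (Q_in − Q_out) t = 2.79 + 0.098000 t; V(40.2) = 6.7296 m³.
Species balance (pure solvent in): dm/dt = −Q_out · m/V(t).
dm/m = −Q_out dt/(V₀ + 0.098000 t); integrating gives ln(m/m₀) = −(Q_out/(Q_in−Q_out)) ln(V/V₀).
m = m₀ (V₀/V)^(Q_out/(Q_in−Q_out)) = 29.5 × (2.79/6.7296)^(2.0306) = 4.9357 g.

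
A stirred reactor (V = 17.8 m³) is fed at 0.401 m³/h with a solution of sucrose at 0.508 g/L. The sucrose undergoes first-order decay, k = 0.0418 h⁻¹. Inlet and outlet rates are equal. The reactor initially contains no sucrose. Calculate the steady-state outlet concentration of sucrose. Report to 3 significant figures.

0.178 g/L

V dC/dt = Q(C_in − C) − k V C.
Steady state (dC/dt = 0): C_ss = Q C_in/(Q + kV) = C_in/(1 + kV/Q).
C_ss = 0.401·0.508/(0.401 + 0.0418·17.8) = 0.20371/1.1450 = 0.17790 g/L.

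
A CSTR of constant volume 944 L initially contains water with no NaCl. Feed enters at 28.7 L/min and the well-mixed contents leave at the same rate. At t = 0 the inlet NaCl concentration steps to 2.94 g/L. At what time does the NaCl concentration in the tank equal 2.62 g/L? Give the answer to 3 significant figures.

Species balance: V dC/dt = Q(C_in − C) ⇒ τ = V/Q = 32.892 min.
C(t) = C_in + (C₀ − C_in) e^(−t/τ). Set C = 2.62 and solve for t:
e^(−t/τ) = (C − C_in)/(C₀ − C_in) = (2.62 − 2.94)/(0 − 2.94) = 0.10884
t = −τ ln(…) = 32.892 × 2.2178 = 72.949 min.

72.9 min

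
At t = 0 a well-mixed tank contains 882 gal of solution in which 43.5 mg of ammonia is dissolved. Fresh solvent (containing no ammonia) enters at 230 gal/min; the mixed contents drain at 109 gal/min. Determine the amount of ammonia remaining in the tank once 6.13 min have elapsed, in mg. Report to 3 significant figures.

Let m(t) be the amount of ammonia. Volume: V(t) = V₀ + (Q_in − Q_out) t = 882 + 121.00 t; V(6.13) = 1623.7 gal.
Species balance (pure solvent in): dm/dt = −Q_out · m/V(t).
dm/m = −Q_out dt/(V₀ + 121.00 t); integrating gives ln(m/m₀) = −(Q_out/(Q_in−Q_out)) ln(V/V₀).
m = m₀ (V₀/V)^(Q_out/(Q_in−Q_out)) = 43.5 × (882/1623.7)^(0.90083) = 25.103 mg.

25.1 mg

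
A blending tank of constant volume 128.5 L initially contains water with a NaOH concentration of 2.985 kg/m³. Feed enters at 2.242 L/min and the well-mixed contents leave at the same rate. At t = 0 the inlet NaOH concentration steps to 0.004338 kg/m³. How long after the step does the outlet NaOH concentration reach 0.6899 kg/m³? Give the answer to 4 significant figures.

84.23 min

Unsteady species balance (constant V, well mixed): V dC/dt = Q(C_in − C), so τ = V/Q = 57.3149 min.
C(t) = C_in + (C₀ − C_in) e^(−t/τ). Set C = 0.6899 and solve for t:
e^(−t/τ) = (C − C_in)/(C₀ − C_in) = (0.6899 − 0.004338)/(2.985 − 0.004338) = 0.230003
t = −τ ln(…) = 57.3149 × 1.46966 = 84.2335 min.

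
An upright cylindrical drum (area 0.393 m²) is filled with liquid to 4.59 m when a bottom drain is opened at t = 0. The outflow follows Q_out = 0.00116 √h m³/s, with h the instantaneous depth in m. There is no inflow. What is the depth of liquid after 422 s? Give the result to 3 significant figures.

Volume balance on the tank: A dh/dt = −0.00116 √h.
This is separable: 2 d(√h)/dt = −0.00116/A, so √h = √h₀ − (0.00116/(2A)) t.
√h = √4.59 − 0.00116·422/(2·0.393) = 2.1424 − 0.62280 = 1.5196.
h = 1.5196² = 2.3093 m.

2.31 m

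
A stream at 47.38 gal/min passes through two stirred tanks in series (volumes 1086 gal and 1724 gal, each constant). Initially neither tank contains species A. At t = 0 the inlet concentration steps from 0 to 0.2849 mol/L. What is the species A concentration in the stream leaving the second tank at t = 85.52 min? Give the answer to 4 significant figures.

0.2231 mol/L

Each tank obeys Vᵢ dCᵢ/dt = Q(Cᵢ₋₁ − Cᵢ), so τᵢ = Vᵢ/Q.
τ₁ = 1086/47.38 = 22.9211 min; τ₂ = 1724/47.38 = 36.3867 min.
Tank 1: C₁ = C_in(1 − e^(−t/τ₁)). Tank 2 (τ₁ ≠ τ₂): C₂ = C_in[1 − (τ₁ e^(−t/τ₁) − τ₂ e^(−t/τ₂))/(τ₁ − τ₂)].
At t = 85.52: e^(−t/τ₁) = 0.0239673, e^(−t/τ₂) = 0.0953394.
C₂ = 0.2849·[1 − (22.9211·0.0239673 − 36.3867·0.0953394)/(-13.4656)] = 0.2849·0.783171 = 0.223126 mol/L.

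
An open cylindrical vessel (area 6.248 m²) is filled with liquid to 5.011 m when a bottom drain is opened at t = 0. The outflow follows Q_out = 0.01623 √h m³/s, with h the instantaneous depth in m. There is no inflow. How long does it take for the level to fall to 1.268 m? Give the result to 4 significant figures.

A dh/dt = −Q_out = −0.01623 √h.
∫ h^(−1/2) dh = −(0.01623/A) ∫ dt, giving 2√h = 2√h₀ − (0.01623/A) t.
t = 2A(√h₀ − √h)/0.01623 = 2·6.248·(√5.011 − √1.268)/0.01623
  = 12.4960 × (2.23853 − 1.12606) / 0.01623 = 856.527 s.

856.5 s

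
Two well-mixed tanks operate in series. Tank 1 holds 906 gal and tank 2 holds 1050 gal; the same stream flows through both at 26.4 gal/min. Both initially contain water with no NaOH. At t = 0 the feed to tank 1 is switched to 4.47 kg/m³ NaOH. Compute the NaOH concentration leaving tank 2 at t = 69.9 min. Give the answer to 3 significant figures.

2.52 kg/m³

Species balance on tank i: dCᵢ/dt = (Cᵢ₋₁ − Cᵢ)/τᵢ with τᵢ = Vᵢ/Q.
τ₁ = 906/26.4 = 34.318 min; τ₂ = 1050/26.4 = 39.773 min.
Solving the cascade with C₁(0)=C₂(0)=0 gives C₂(t) = C_in[1 − (τ₁ e^(−t/τ₁) − τ₂ e^(−t/τ₂))/(τ₁ − τ₂)].
At t = 69.9: e^(−t/τ₁) = 0.13044, e^(−t/τ₂) = 0.17248.
C₂ = 4.47·[1 − (34.318·0.13044 − 39.773·0.17248)/(-5.4545)] = 4.47·0.56305 = 2.5168 kg/m³.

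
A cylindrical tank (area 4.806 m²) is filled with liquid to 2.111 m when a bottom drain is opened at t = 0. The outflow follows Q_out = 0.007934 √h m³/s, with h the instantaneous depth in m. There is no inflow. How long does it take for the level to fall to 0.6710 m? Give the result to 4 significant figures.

767.8 s

With no inflow, A dh/dt = −0.007934 √h.
This is separable: 2 d(√h)/dt = −0.007934/A, so √h = √h₀ − (0.007934/(2A)) t.
t = 2A(√h₀ − √h)/0.007934 = 2·4.806·(√2.111 − √0.6710)/0.007934
  = 9.61200 × (1.45293 − 0.819146) / 0.007934 = 767.824 s.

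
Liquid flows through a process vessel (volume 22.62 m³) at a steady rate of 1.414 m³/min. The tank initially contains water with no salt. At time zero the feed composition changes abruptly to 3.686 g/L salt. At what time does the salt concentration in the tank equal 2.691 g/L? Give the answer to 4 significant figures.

Accumulation = in − out for the solute gives V dC/dt = Q(C_in − C), so τ = V/Q = 15.9972 min.
C(t) = C_in + (C₀ − C_in) e^(−t/τ). Set C = 2.691 and solve for t:
e^(−t/τ) = (C − C_in)/(C₀ − C_in) = (2.691 − 3.686)/(0 − 3.686) = 0.269940
t = −τ ln(…) = 15.9972 × 1.30955 = 20.9492 min.

20.95 min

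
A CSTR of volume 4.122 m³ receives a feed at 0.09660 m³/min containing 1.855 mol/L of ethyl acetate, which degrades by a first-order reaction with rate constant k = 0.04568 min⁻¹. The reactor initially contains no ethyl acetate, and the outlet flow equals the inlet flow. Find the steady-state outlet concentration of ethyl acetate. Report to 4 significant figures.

0.6290 mol/L

Species balance: V dC/dt = Q C_in − Q C − k V C.
Steady state (dC/dt = 0): C_ss = Q C_in/(Q + kV) = C_in/(1 + kV/Q).
C_ss = 0.09660·1.855/(0.09660 + 0.04568·4.122) = 0.179193/0.284893 = 0.628984 mol/L.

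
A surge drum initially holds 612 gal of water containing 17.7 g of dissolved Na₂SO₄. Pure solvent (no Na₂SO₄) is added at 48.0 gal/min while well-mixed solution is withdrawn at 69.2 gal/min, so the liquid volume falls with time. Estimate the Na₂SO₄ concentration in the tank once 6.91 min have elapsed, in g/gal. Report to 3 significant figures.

Let m(t) be the amount of Na₂SO₄. Volume: V(t) = V₀ + (Q_in − Q_out) t = 612 − 21.200 t; V(6.91) = 465.51 gal.
Species balance (pure solvent in): dm/dt = −Q_out · m/V(t).
Separate: dm/m = −Q_out dt/V(t) ⇒ ln(m/m₀) = −(Q_out/(Q_in−Q_out)) ln(V/V₀).
m = m₀ (V₀/V)^(Q_out/(Q_in−Q_out)) = 17.7 × (612/465.51)^(-3.2642) = 7.2462 g.
C = m/V = 7.2462/465.51 = 0.015566 g/gal.

0.0156 g/gal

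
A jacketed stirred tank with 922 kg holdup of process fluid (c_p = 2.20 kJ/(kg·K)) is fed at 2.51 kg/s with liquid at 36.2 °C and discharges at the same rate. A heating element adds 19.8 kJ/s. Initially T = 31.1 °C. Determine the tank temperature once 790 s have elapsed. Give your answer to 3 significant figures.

38.8 °C

M c_p dT/dt = ṁ c_p (T_in − T) + Q̇.
Rearrange: dT/dt = (T_ss − T)/τ with τ = M/ṁ = 367.33 s and T_ss = T_in + Q̇/(ṁ c_p) = 39.786 °C.
Integrating: T(t) = T_ss + (T₀ − T_ss) e^(−t/τ).
T(790) = 39.786 + (-8.6857)·e^(−790/367.33) = 39.786 + (-8.6857)·0.11641 = 38.775 °C.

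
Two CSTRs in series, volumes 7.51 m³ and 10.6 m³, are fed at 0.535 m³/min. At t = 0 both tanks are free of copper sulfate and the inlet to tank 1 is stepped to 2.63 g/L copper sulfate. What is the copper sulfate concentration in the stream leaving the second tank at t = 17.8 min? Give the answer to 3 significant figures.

Time constants: τᵢ = Vᵢ/Q for each well-mixed tank.
τ₁ = 7.51/0.535 = 14.037 min; τ₂ = 10.6/0.535 = 19.813 min.
Solving the cascade with C₁(0)=C₂(0)=0 gives C₂(t) = C_in[1 − (τ₁ e^(−t/τ₁) − τ₂ e^(−t/τ₂))/(τ₁ − τ₂)].
At t = 17.8: e^(−t/τ₁) = 0.28138, e^(−t/τ₂) = 0.40722.
C₂ = 2.63·[1 − (14.037·0.28138 − 19.813·0.40722)/(-5.7757)] = 2.63·0.28693 = 0.75463 g/L.

0.755 g/L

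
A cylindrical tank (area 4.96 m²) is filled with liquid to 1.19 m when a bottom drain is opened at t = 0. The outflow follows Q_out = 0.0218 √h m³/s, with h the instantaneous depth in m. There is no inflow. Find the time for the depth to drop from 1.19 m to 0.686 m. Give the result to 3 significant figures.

A dh/dt = −Q_out = −0.0218 √h.
This is separable: 2 d(√h)/dt = −0.0218/A, so √h = √h₀ − (0.0218/(2A)) t.
t = 2A(√h₀ − √h)/0.0218 = 2·4.96·(√1.19 − √0.686)/0.0218
  = 9.9200 × (1.0909 − 0.82825) / 0.0218 = 119.50 s.

120 s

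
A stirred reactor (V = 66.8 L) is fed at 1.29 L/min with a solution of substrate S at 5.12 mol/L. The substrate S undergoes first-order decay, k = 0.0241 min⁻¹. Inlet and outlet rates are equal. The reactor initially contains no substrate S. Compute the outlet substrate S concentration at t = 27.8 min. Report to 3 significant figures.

Accumulation = in − out − consumed: V dC/dt = Q C_in − Q C − k V C.
This is linear with rate a = Q/V + k = 0.043411 min⁻¹.
C_ss = Q C_in/(Q + kV) = 2.2776 mol/L; C(t) = C_ss + (C₀ − C_ss) e^(−a t).
C(27.8) = 2.2776 + (-2.2776)·e^(−0.043411·27.8) = 2.2776 + (-2.2776)·0.29914 = 1.5963 mol/L.

1.60 mol/L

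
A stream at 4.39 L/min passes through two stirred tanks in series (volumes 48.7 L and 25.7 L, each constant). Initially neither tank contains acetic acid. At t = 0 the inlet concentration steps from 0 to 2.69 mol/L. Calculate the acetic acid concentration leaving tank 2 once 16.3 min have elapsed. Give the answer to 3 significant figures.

Each tank obeys Vᵢ dCᵢ/dt = Q(Cᵢ₋₁ − Cᵢ), so τᵢ = Vᵢ/Q.
τ₁ = 48.7/4.39 = 11.093 min; τ₂ = 25.7/4.39 = 5.8542 min.
Tank 1: C₁ = C_in(1 − e^(−t/τ₁)). Tank 2 (τ₁ ≠ τ₂): C₂ = C_in[1 − (τ₁ e^(−t/τ₁) − τ₂ e^(−t/τ₂))/(τ₁ − τ₂)].
At t = 16.3: e^(−t/τ₁) = 0.23008, e^(−t/τ₂) = 0.061771.
C₂ = 2.69·[1 − (11.093·0.23008 − 5.8542·0.061771)/(5.2392)] = 2.69·0.58186 = 1.5652 mol/L.

1.57 mol/L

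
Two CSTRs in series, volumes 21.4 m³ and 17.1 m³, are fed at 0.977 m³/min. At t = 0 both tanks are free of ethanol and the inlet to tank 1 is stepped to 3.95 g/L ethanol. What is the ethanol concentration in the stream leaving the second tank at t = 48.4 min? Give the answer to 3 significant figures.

Each tank obeys Vᵢ dCᵢ/dt = Q(Cᵢ₋₁ − Cᵢ), so τᵢ = Vᵢ/Q.
τ₁ = 21.4/0.977 = 21.904 min; τ₂ = 17.1/0.977 = 17.503 min.
Solving the cascade with C₁(0)=C₂(0)=0 gives C₂(t) = C_in[1 − (τ₁ e^(−t/τ₁) − τ₂ e^(−t/τ₂))/(τ₁ − τ₂)].
At t = 48.4: e^(−t/τ₁) = 0.10974, e^(−t/τ₂) = 0.062957.
C₂ = 3.95·[1 − (21.904·0.10974 − 17.503·0.062957)/(4.4012)] = 3.95·0.70423 = 2.7817 g/L.

2.78 g/L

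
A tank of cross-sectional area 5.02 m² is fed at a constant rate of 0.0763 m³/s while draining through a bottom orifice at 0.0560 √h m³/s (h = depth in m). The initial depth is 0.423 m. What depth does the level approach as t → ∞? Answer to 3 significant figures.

1.86 m

A dh/dt = Q_in − 0.0560 √h. Steady state requires inflow = outflow:
Q_in = 0.0560 √h_ss ⇒ √h_ss = 0.0763/0.0560 = 1.3625.
h_ss = 1.3625² = 1.8564 m. (Since h₀ = 0.423 m < h_ss, the level will rise toward this value.)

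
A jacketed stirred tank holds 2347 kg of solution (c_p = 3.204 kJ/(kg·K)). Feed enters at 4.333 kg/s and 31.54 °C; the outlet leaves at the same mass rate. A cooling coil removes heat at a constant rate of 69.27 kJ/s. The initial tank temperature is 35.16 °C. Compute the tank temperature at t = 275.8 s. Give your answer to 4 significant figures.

31.72 °C

M c_p dT/dt = ṁ c_p (T_in − T) − Q̇.
τ = M/ṁ = 541.657 s; T_ss = T_in − Q̇/(ṁ c_p) = 31.54 − 69.27/(4.333·3.204) = 26.5504 °C.
Solution: T(t) = T_ss + (T₀ − T_ss) e^(−t/τ).
T(275.8) = 26.5504 + (8.60958)·e^(−275.8/541.657) = 26.5504 + (8.60958)·0.600989 = 31.7247 °C.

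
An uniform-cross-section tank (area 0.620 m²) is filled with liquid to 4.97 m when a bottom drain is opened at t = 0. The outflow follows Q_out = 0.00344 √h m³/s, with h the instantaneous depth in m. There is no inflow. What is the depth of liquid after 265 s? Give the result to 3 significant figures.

With no inflow, A dh/dt = −0.00344 √h.
Separate and integrate: 2(√h − √h₀) = −(0.00344/A) t.
√h = √4.97 − 0.00344·265/(2·0.620) = 2.2293 − 0.73516 = 1.4942.
h = 1.4942² = 2.2326 m.

2.23 m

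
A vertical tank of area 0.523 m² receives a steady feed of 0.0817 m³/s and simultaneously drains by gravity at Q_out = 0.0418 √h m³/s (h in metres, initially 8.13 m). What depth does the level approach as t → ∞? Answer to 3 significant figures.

3.82 m

A dh/dt = Q_in − 0.0418 √h. Steady state requires inflow = outflow:
Q_in = 0.0418 √h_ss ⇒ √h_ss = 0.0817/0.0418 = 1.9545.
h_ss = 1.9545² = 3.8202 m. (Since h₀ = 8.13 m > h_ss, the level will fall toward this value.)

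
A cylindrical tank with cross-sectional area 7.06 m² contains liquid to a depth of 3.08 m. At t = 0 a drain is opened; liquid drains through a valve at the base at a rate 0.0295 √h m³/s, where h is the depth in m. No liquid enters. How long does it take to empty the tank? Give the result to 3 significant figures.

840 s

Volume balance on the tank: A dh/dt = −0.0295 √h.
Separate and integrate: 2(√h − √h₀) = −(0.0295/A) t.
Set h = 0: 2√h₀ = (0.0295/A) t_empty ⇒ t_empty = 2A√h₀/0.0295.
t_empty = 2·7.06·√3.08/0.0295 = 14.120·1.7550/0.0295 = 840.02 s.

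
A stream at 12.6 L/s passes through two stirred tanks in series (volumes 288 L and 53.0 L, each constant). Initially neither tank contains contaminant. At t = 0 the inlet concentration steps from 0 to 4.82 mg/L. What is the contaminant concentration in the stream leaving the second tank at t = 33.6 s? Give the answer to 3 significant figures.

3.46 mg/L

Time constants: τᵢ = Vᵢ/Q for each well-mixed tank.
τ₁ = 288/12.6 = 22.857 s; τ₂ = 53.0/12.6 = 4.2063 s.
Solving the cascade with C₁(0)=C₂(0)=0 gives C₂(t) = C_in[1 − (τ₁ e^(−t/τ₁) − τ₂ e^(−t/τ₂))/(τ₁ − τ₂)].
At t = 33.6: e^(−t/τ₁) = 0.22993, e^(−t/τ₂) = 0.00033954.
C₂ = 4.82·[1 − (22.857·0.22993 − 4.2063·0.00033954)/(18.651)] = 4.82·0.71830 = 3.4622 mg/L.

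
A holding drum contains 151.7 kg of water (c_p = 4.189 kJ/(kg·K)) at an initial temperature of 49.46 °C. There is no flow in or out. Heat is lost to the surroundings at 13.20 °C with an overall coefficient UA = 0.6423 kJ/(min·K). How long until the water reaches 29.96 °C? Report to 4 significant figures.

Lumped-capacitance energy balance: M c_p dT/dt = UA(T_amb − T).
τ = M c_p/UA = 989.368 min; T_ss = T_amb = 13.2000 °C.
T(t) = T_ss + (T₀ − T_ss)e^(−t/τ); set T = 29.96:
t = −τ ln[(T − T_ss)/(T₀ − T_ss)] = −989.368 · ln(0.462217) = 763.515 min.

763.5 min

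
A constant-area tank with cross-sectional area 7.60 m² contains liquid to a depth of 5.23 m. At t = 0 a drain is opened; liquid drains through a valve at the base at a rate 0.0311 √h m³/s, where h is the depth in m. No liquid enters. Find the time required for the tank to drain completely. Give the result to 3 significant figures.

1120 s

A dh/dt = −Q_out = −0.0311 √h.
This is separable: 2 d(√h)/dt = −0.0311/A, so √h = √h₀ − (0.0311/(2A)) t.
Tank is empty when √h = 0: t_empty = 2A√h₀/0.0311.
t_empty = 2·7.60·√5.23/0.0311 = 15.200·2.2869/0.0311 = 1117.7 s.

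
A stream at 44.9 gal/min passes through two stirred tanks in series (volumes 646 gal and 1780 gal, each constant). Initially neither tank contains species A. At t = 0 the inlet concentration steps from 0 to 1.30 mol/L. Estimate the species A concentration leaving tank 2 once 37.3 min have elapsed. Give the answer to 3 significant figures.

0.559 mol/L

Species balance on tank i: dCᵢ/dt = (Cᵢ₋₁ − Cᵢ)/τᵢ with τᵢ = Vᵢ/Q.
τ₁ = 646/44.9 = 14.388 min; τ₂ = 1780/44.9 = 39.644 min.
Solving the cascade with C₁(0)=C₂(0)=0 gives C₂(t) = C_in[1 − (τ₁ e^(−t/τ₁) − τ₂ e^(−t/τ₂))/(τ₁ − τ₂)].
At t = 37.3: e^(−t/τ₁) = 0.074831, e^(−t/τ₂) = 0.39028.
C₂ = 1.30·[1 − (14.388·0.074831 − 39.644·0.39028)/(-25.256)] = 1.30·0.43001 = 0.55902 mol/L.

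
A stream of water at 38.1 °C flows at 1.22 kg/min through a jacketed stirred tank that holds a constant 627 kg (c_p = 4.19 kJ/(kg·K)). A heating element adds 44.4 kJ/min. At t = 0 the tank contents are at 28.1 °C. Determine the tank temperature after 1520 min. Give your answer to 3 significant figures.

Heat balance on the well-mixed liquid: M c_p dT/dt = ṁ c_p (T_in − T) + 44.4.
τ = M/ṁ = 513.93 min; T_ss = T_in + Q̇/(ṁ c_p) = 38.1 + 44.4/(1.22·4.19) = 46.786 °C.
T approaches T_ss exponentially: T(t) = T_ss + (T₀ − T_ss) e^(−t/τ).
T(1520) = 46.786 + (-18.686)·e^(−1520/513.93) = 46.786 + (-18.686)·0.051945 = 45.815 °C.

45.8 °C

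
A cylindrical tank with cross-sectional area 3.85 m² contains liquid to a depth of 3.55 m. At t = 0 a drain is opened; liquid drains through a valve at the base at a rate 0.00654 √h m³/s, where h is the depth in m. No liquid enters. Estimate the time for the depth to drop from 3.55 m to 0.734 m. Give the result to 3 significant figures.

Accumulation of liquid (constant cross-section A): A dh/dt = −0.00654 √h.
∫ h^(−1/2) dh = −(0.00654/A) ∫ dt, giving 2√h = 2√h₀ − (0.00654/A) t.
t = 2A(√h₀ − √h)/0.00654 = 2·3.85·(√3.55 − √0.734)/0.00654
  = 7.7000 × (1.8841 − 0.85674) / 0.00654 = 1209.6 s.

1210 s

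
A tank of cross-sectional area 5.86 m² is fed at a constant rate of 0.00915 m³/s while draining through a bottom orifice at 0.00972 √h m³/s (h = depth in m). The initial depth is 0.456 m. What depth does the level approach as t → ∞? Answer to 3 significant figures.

A dh/dt = Q_in − 0.00972 √h. Steady state requires inflow = outflow:
Q_in = 0.00972 √h_ss ⇒ √h_ss = 0.00915/0.00972 = 0.94136.
h_ss = 0.94136² = 0.88615 m. (Since h₀ = 0.456 m < h_ss, the level will rise toward this value.)

0.886 m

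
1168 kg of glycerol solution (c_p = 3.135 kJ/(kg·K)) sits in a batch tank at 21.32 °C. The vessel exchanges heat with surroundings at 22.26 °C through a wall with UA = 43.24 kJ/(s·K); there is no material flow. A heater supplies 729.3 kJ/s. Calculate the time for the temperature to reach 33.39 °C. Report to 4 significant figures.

Heat balance on the well-mixed liquid: M c_p dT/dt = −UA(T − T_amb) + Q̇.
τ = M c_p/UA = 84.6827 s; T_ss = T_amb + Q̇/UA = 22.26 + 729.3/43.24 = 39.1263 °C.
T(t) = T_ss + (T₀ − T_ss)e^(−t/τ); set T = 33.39:
t = −τ ln[(T − T_ss)/(T₀ − T_ss)] = −84.6827 · ln(0.322151) = 95.9230 s.

95.92 s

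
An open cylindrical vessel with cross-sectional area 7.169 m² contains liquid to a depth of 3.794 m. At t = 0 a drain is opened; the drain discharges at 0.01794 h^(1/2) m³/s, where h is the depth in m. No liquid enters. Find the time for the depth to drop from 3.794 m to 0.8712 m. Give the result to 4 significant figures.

A dh/dt = −Q_out = −0.01794 √h.
This is separable: 2 d(√h)/dt = −0.01794/A, so √h = √h₀ − (0.01794/(2A)) t.
t = 2A(√h₀ − √h)/0.01794 = 2·7.169·(√3.794 − √0.8712)/0.01794
  = 14.3380 × (1.94782 − 0.933381) / 0.01794 = 810.759 s.

810.8 s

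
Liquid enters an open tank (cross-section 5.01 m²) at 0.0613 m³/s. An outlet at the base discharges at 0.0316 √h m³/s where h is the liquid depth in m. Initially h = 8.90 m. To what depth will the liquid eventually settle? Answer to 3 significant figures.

3.76 m

Level balance: A dh/dt = 0.0613 − 0.0316 √h. Setting dh/dt = 0:
Q_in = 0.0316 √h_ss ⇒ √h_ss = 0.0613/0.0316 = 1.9399.
h_ss = 1.9399² = 3.7631 m. (Since h₀ = 8.90 m > h_ss, the level will fall toward this value.)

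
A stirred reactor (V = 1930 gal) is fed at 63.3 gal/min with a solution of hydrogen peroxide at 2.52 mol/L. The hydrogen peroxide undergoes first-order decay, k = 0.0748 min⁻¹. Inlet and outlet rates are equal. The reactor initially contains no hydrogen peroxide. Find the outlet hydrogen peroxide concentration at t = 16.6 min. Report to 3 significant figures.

0.639 mol/L

Accumulation = in − out − consumed: V dC/dt = Q C_in − Q C − k V C.
This is linear with rate a = Q/V + k = 0.10760 min⁻¹.
C_ss = Q C_in/(Q + kV) = 0.76814 mol/L; C(t) = C_ss + (C₀ − C_ss) e^(−a t).
C(16.6) = 0.76814 + (-0.76814)·e^(−0.10760·16.6) = 0.76814 + (-0.76814)·0.16761 = 0.63940 mol/L.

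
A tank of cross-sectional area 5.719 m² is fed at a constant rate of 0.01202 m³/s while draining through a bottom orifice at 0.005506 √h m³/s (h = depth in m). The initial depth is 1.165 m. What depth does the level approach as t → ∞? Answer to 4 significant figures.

4.766 m

Level balance: A dh/dt = 0.01202 − 0.005506 √h. Setting dh/dt = 0:
Q_in = 0.005506 √h_ss ⇒ √h_ss = 0.01202/0.005506 = 2.18307.
h_ss = 2.18307² = 4.76581 m. (Since h₀ = 1.165 m < h_ss, the level will rise toward this value.)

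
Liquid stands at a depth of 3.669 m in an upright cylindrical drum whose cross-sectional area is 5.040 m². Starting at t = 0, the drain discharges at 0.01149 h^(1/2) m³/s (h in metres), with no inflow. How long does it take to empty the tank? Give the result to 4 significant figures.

Volume balance on the tank: A dh/dt = −0.01149 √h.
∫ h^(−1/2) dh = −(0.01149/A) ∫ dt, giving 2√h = 2√h₀ − (0.01149/A) t.
Tank is empty when √h = 0: t_empty = 2A√h₀/0.01149.
t_empty = 2·5.040·√3.669/0.01149 = 10.0800·1.91546/0.01149 = 1680.41 s.

1680 s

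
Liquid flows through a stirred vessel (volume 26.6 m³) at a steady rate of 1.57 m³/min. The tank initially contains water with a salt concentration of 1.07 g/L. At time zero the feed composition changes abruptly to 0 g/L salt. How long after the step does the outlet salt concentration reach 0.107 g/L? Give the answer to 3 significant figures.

39.0 min

Species balance on the tank: V dC/dt = Q(C_in − C), so τ = V/Q = 16.943 min.
C(t) = C_in + (C₀ − C_in) e^(−t/τ). Set C = 0.107 and solve for t:
e^(−t/τ) = (C − C_in)/(C₀ − C_in) = (0.107 − 0)/(1.07 − 0) = 0.10000
t = −τ ln(…) = 16.943 × 2.3026 = 39.012 min.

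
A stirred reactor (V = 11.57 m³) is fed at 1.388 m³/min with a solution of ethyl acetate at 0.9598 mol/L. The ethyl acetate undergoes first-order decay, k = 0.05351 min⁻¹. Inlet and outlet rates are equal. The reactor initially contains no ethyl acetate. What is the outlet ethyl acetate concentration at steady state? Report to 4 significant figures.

0.6637 mol/L

Accumulation = in − out − consumed: V dC/dt = Q C_in − Q C − k V C.
Steady state (dC/dt = 0): C_ss = Q C_in/(Q + kV) = C_in/(1 + kV/Q).
C_ss = 1.388·0.9598/(1.388 + 0.05351·11.57) = 1.33220/2.00711 = 0.663741 mol/L.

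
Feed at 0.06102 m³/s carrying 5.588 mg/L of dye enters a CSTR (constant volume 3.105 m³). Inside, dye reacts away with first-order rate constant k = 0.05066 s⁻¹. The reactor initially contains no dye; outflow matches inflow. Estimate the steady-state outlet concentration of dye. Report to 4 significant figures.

1.562 mg/L

Accumulation = in − out − consumed: V dC/dt = Q C_in − Q C − k V C.
Steady state (dC/dt = 0): C_ss = Q C_in/(Q + kV) = C_in/(1 + kV/Q).
C_ss = 0.06102·5.588/(0.06102 + 0.05066·3.105) = 0.340980/0.218319 = 1.56184 mg/L.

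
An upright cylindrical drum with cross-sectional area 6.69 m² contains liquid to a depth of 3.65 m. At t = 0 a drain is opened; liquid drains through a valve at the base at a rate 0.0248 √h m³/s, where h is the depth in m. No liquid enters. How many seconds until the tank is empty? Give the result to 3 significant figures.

1030 s

Unsteady balance on liquid volume: A dh/dt = −0.0248 √h.
Separate and integrate: 2(√h − √h₀) = −(0.0248/A) t.
Tank is empty when √h = 0: t_empty = 2A√h₀/0.0248.
t_empty = 2·6.69·√3.65/0.0248 = 13.380·1.9105/0.0248 = 1030.7 s.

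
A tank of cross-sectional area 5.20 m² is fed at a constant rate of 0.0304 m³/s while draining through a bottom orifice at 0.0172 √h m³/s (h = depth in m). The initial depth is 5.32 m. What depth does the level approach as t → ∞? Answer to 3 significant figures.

3.12 m

A dh/dt = Q_in − 0.0172 √h. Steady state requires inflow = outflow:
Q_in = 0.0172 √h_ss ⇒ √h_ss = 0.0304/0.0172 = 1.7674.
h_ss = 1.7674² = 3.1239 m. (Since h₀ = 5.32 m > h_ss, the level will fall toward this value.)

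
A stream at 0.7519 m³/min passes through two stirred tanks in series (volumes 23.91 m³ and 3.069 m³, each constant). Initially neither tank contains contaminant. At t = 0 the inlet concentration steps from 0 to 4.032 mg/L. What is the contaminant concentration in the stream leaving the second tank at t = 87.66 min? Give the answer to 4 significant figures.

Time constants: τᵢ = Vᵢ/Q for each well-mixed tank.
τ₁ = 23.91/0.7519 = 31.7994 min; τ₂ = 3.069/0.7519 = 4.08166 min.
Solving the cascade with C₁(0)=C₂(0)=0 gives C₂(t) = C_in[1 − (τ₁ e^(−t/τ₁) − τ₂ e^(−t/τ₂))/(τ₁ − τ₂)].
At t = 87.66: e^(−t/τ₁) = 0.0635040, e^(−t/τ₂) = 4.70814e-10.
C₂ = 4.032·[1 − (31.7994·0.0635040 − 4.08166·4.70814e-10)/(27.7178)] = 4.032·0.927145 = 3.73825 mg/L.

3.738 mg/L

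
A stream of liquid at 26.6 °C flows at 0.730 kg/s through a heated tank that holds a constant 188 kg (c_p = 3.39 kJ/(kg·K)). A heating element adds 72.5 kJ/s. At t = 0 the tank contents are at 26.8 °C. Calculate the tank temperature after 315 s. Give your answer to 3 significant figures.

47.3 °C

First-law balance (no shaft work): M c_p dT/dt = ṁ c_p (T_in − T) + 72.5.
Rearrange: dT/dt = (T_ss − T)/τ with τ = M/ṁ = 257.53 s and T_ss = T_in + Q̇/(ṁ c_p) = 55.896 °C.
T approaches T_ss exponentially: T(t) = T_ss + (T₀ − T_ss) e^(−t/τ).
T(315) = 55.896 + (-29.096)·e^(−315/257.53) = 55.896 + (-29.096)·0.29431 = 47.333 °C.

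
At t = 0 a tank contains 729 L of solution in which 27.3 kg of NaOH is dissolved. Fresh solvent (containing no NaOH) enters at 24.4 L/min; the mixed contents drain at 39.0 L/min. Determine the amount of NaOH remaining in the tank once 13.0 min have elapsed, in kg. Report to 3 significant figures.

12.2 kg

Let m(t) be the amount of NaOH. Volume: V(t) = V₀ + (Q_in − Q_out) t = 729 − 14.600 t; V(13.0) = 539.20 L.
Species balance (pure solvent in): dm/dt = −Q_out · m/V(t).
dm/m = −Q_out dt/(V₀ − 14.600 t); integrating gives ln(m/m₀) = −(Q_out/(Q_in−Q_out)) ln(V/V₀).
m = m₀ (V₀/V)^(Q_out/(Q_in−Q_out)) = 27.3 × (729/539.20)^(-2.6712) = 12.198 kg.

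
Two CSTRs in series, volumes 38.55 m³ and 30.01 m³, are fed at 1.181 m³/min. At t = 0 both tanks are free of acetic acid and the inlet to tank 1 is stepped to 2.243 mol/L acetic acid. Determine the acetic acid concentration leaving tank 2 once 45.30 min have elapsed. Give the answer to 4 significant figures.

1.041 mol/L

Time constants: τᵢ = Vᵢ/Q for each well-mixed tank.
τ₁ = 38.55/1.181 = 32.6418 min; τ₂ = 30.01/1.181 = 25.4107 min.
Tank 1: C₁ = C_in(1 − e^(−t/τ₁)). Tank 2 (τ₁ ≠ τ₂): C₂ = C_in[1 − (τ₁ e^(−t/τ₁) − τ₂ e^(−t/τ₂))/(τ₁ − τ₂)].
At t = 45.30: e^(−t/τ₁) = 0.249626, e^(−t/τ₂) = 0.168181.
C₂ = 2.243·[1 − (32.6418·0.249626 − 25.4107·0.168181)/(7.23116)] = 2.243·0.464170 = 1.04113 mol/L.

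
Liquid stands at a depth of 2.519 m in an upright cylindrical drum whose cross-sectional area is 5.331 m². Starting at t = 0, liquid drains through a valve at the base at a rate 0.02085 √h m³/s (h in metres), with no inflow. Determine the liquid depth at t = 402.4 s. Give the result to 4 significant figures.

0.6404 m

Mass balance (ρ constant): A dh/dt = −0.02085 √h.
∫ h^(−1/2) dh = −(0.02085/A) ∫ dt, giving 2√h = 2√h₀ − (0.02085/A) t.
√h = √2.519 − 0.02085·402.4/(2·5.331) = 1.58714 − 0.786911 = 0.800225.
h = 0.800225² = 0.640360 m.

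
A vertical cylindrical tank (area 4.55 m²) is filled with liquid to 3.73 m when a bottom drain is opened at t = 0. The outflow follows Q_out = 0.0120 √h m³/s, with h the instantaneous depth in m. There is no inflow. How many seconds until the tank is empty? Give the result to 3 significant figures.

1460 s

Volume balance on the tank: A dh/dt = −0.0120 √h.
This is separable: 2 d(√h)/dt = −0.0120/A, so √h = √h₀ − (0.0120/(2A)) t.
Set h = 0: 2√h₀ = (0.0120/A) t_empty ⇒ t_empty = 2A√h₀/0.0120.
t_empty = 2·4.55·√3.73/0.0120 = 9.1000·1.9313/0.0120 = 1464.6 s.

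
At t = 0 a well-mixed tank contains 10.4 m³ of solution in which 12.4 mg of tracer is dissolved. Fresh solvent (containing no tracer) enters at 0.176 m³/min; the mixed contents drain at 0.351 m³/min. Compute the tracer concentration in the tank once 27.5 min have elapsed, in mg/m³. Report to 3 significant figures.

0.638 mg/m³

Total volume: dV/dt = Q_in − Q_out = -0.17500 m³/min, so V(t) = 10.4 − 0.17500 t and V(27.5) = 5.5875 m³.
Solute balance: dm/dt = 0 − Q_out C = −Q_out m/V(t).
Separate: dm/m = −Q_out dt/V(t) ⇒ ln(m/m₀) = −(Q_out/(Q_in−Q_out)) ln(V/V₀).
m = m₀ (V₀/V)^(Q_out/(Q_in−Q_out)) = 12.4 × (10.4/5.5875)^(-2.0057) = 3.5665 mg.
C = m/V = 3.5665/5.5875 = 0.63831 mg/m³.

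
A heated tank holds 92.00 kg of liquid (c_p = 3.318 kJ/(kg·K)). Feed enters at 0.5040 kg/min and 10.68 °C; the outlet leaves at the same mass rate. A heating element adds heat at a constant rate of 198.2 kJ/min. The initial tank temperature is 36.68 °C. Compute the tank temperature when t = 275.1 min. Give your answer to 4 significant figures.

M c_p dT/dt = ṁ c_p (T_in − T) + Q̇.
τ = M/ṁ = 182.540 min; T_ss = T_in + Q̇/(ṁ c_p) = 10.68 + 198.2/(0.5040·3.318) = 129.201 °C.
T approaches T_ss exponentially: T(t) = T_ss + (T₀ − T_ss) e^(−t/τ).
T(275.1) = 129.201 + (-92.5214)·e^(−275.1/182.540) = 129.201 + (-92.5214)·0.221558 = 108.703 °C.

108.7 °C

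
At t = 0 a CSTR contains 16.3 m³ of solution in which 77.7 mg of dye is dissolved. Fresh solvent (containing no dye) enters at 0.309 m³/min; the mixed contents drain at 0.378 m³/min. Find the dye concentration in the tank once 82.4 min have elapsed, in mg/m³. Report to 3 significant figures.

0.698 mg/m³

Let m(t) be the amount of dye. Volume: V(t) = V₀ + (Q_in − Q_out) t = 16.3 − 0.069000 t; V(82.4) = 10.614 m³.
Species balance (pure solvent in): dm/dt = −Q_out · m/V(t).
dm/m = −Q_out dt/(V₀ − 0.069000 t); integrating gives ln(m/m₀) = −(Q_out/(Q_in−Q_out)) ln(V/V₀).
m = m₀ (V₀/V)^(Q_out/(Q_in−Q_out)) = 77.7 × (16.3/10.614)^(-5.4783) = 7.4108 mg.
C = m/V = 7.4108/10.614 = 0.69818 mg/m³.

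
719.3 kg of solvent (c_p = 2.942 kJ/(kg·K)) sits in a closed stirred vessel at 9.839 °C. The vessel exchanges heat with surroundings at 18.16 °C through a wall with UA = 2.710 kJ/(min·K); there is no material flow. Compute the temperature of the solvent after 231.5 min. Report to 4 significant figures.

Energy balance: M c_p dT/dt = −UA(T − T_amb).
dT/dt = (T_ss − T)/τ with T_ss = T_amb = 18.1600 °C, τ = M c_p/UA = 719.3·2.942/2.710 = 780.878 min.
This is linear first-order; T(t) = T_ss + (T₀ − T_ss) e^(−t/τ).
T(231.5) = 18.1600 + (-8.32100)·0.743445 = 11.9738 °C.

11.97 °C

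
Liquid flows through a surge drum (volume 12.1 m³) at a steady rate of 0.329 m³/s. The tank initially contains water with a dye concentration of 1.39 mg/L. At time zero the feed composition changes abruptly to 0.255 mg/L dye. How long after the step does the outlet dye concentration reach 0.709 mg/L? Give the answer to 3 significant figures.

Species balance: V dC/dt = Q(C_in − C) ⇒ τ = V/Q = 36.778 s.
C(t) = C_in + (C₀ − C_in) e^(−t/τ). Set C = 0.709 and solve for t:
e^(−t/τ) = (C − C_in)/(C₀ − C_in) = (0.709 − 0.255)/(1.39 − 0.255) = 0.40000
t = −τ ln(…) = 36.778 × 0.91629 = 33.699 s.

33.7 s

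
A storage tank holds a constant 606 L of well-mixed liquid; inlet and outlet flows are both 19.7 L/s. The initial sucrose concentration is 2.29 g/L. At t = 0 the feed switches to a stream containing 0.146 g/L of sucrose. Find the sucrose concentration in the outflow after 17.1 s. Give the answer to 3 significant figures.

Species balance on the tank: V dC/dt = Q(C_in − C).
Rewrite as dC/dt + C/τ = C_in/τ, τ = V/Q = 30.761 s.
This is linear first-order; C(t) = C_in + (C₀ − C_in) e^(−t/τ).
C(17.1) = 0.146 + (2.29 − 0.146)·e^(−17.1/30.761) = 0.146 + (2.1440)·0.57356 = 1.3757 g/L.

1.38 g/L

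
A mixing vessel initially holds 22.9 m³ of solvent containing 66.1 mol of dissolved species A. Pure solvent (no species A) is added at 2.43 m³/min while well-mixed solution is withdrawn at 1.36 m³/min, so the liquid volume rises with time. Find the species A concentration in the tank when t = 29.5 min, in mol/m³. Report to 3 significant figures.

0.403 mol/m³

Let m(t) be the amount of species A. Volume: V(t) = V₀ + (Q_in − Q_out) t = 22.9 + 1.0700 t; V(29.5) = 54.465 m³.
No species A enters, so dm/dt = −Q_out · (m/V).
Separate: dm/m = −Q_out dt/V(t) ⇒ ln(m/m₀) = −(Q_out/(Q_in−Q_out)) ln(V/V₀).
m = m₀ (V₀/V)^(Q_out/(Q_in−Q_out)) = 66.1 × (22.9/54.465)^(1.2710) = 21.975 mol.
C = m/V = 21.975/54.465 = 0.40348 mol/m³.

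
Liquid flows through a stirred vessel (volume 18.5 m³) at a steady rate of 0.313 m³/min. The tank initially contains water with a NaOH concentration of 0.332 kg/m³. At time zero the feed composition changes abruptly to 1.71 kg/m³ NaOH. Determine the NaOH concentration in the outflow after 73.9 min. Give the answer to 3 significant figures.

Accumulation = in − out for the solute gives V dC/dt = Q(C_in − C).
Rewrite as dC/dt + C/τ = C_in/τ, τ = V/Q = 59.105 min.
This is linear first-order; C(t) = C_in + (C₀ − C_in) e^(−t/τ).
C(73.9) = 1.71 + (0.332 − 1.71)·e^(−73.9/59.105) = 1.71 + (-1.3780)·0.28642 = 1.3153 kg/m³.

1.32 kg/m³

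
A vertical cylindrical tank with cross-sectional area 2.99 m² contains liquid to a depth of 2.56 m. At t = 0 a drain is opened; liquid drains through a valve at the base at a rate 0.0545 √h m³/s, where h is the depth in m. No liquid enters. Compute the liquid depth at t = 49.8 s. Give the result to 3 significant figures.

1.31 m

With no inflow, A dh/dt = −0.0545 √h.
∫ h^(−1/2) dh = −(0.0545/A) ∫ dt, giving 2√h = 2√h₀ − (0.0545/A) t.
√h = √2.56 − 0.0545·49.8/(2·2.99) = 1.6000 − 0.45386 = 1.1461.
h = 1.1461² = 1.3136 m.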